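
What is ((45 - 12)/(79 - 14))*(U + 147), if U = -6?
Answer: 4653/65 ≈ 71.585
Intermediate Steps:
((45 - 12)/(79 - 14))*(U + 147) = ((45 - 12)/(79 - 14))*(-6 + 147) = (33/65)*141 = 4653/65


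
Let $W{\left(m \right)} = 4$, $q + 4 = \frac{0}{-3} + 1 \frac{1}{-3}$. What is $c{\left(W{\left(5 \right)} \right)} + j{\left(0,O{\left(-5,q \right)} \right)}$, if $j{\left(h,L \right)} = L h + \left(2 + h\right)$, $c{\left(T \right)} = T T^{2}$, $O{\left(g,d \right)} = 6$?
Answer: $66$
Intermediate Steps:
$q = - \frac{13}{3}$ ($q = -4 + \left(\frac{0}{-3} + 1 \frac{1}{-3}\right) = -4 + \left(0 \left(- \frac{1}{3}\right) + 1 \left(- \frac{1}{3}\right)\right) = -4 + \left(0 - \frac{1}{3}\right) = -4 - \frac{1}{3} = - \frac{13}{3} \approx -4.3333$)
$c{\left(T \right)} = T^{3}$
$j{\left(h,L \right)} = 2 + h + L h$
$c{\left(W{\left(5 \right)} \right)} + j{\left(0,O{\left(-5,q \right)} \right)} = 4^{3} + \left(2 + 0 + 6 \cdot 0\right) = 64 + \left(2 + 0 + 0\right) = 64 + 2 = 66$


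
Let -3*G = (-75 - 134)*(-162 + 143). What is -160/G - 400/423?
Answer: -1385360/1679733 ≈ -0.82475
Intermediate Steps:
G = -3971/3 (G = -(-75 - 134)*(-162 + 143)/3 = -(-209)*(-19)/3 = -⅓*3971 = -3971/3 ≈ -1323.7)
-160/G - 400/423 = -160/(-3971/3) - 400/423 = -160*(-3/3971) - 400*1/423 = 480/3971 - 400/423 = -1385360/1679733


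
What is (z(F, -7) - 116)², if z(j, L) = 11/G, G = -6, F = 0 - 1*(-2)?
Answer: 499849/36 ≈ 13885.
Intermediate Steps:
F = 2 (F = 0 + 2 = 2)
z(j, L) = -11/6 (z(j, L) = 11/(-6) = 11*(-⅙) = -11/6)
(z(F, -7) - 116)² = (-11/6 - 116)² = (-707/6)² = 499849/36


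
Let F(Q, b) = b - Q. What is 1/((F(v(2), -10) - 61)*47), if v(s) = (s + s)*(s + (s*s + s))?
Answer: -1/4841 ≈ -0.00020657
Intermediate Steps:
v(s) = 2*s*(s**2 + 2*s) (v(s) = (2*s)*(s + (s**2 + s)) = (2*s)*(s + (s + s**2)) = (2*s)*(s**2 + 2*s) = 2*s*(s**2 + 2*s))
1/((F(v(2), -10) - 61)*47) = 1/(((-10 - 2*2**2*(2 + 2)) - 61)*47) = 1/(((-10 - 2*4*4) - 61)*47) = 1/(((-10 - 1*32) - 61)*47) = 1/(((-10 - 32) - 61)*47) = 1/((-42 - 61)*47) = 1/(-103*47) = 1/(-4841) = -1/4841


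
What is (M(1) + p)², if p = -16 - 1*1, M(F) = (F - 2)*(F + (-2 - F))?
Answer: 225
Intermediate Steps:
M(F) = 4 - 2*F (M(F) = (-2 + F)*(-2) = 4 - 2*F)
p = -17 (p = -16 - 1 = -17)
(M(1) + p)² = ((4 - 2*1) - 17)² = ((4 - 2) - 17)² = (2 - 17)² = (-15)² = 225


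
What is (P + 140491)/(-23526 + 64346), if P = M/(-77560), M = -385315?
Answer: 62267813/18091424 ≈ 3.4418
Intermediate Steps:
P = 11009/2216 (P = -385315/(-77560) = -385315*(-1/77560) = 11009/2216 ≈ 4.9680)
(P + 140491)/(-23526 + 64346) = (11009/2216 + 140491)/(-23526 + 64346) = (311339065/2216)/40820 = (311339065/2216)*(1/40820) = 62267813/18091424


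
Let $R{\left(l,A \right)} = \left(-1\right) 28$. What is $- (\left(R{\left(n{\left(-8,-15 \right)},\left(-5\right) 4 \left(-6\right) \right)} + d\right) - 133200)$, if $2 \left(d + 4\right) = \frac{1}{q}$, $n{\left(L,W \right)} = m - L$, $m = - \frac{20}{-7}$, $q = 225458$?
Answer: $\frac{60076440511}{450916} \approx 1.3323 \cdot 10^{5}$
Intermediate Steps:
$m = \frac{20}{7}$ ($m = \left(-20\right) \left(- \frac{1}{7}\right) = \frac{20}{7} \approx 2.8571$)
$n{\left(L,W \right)} = \frac{20}{7} - L$
$R{\left(l,A \right)} = -28$
$d = - \frac{1803663}{450916}$ ($d = -4 + \frac{1}{2 \cdot 225458} = -4 + \frac{1}{2} \cdot \frac{1}{225458} = -4 + \frac{1}{450916} = - \frac{1803663}{450916} \approx -4.0$)
$- (\left(R{\left(n{\left(-8,-15 \right)},\left(-5\right) 4 \left(-6\right) \right)} + d\right) - 133200) = - (\left(-28 - \frac{1803663}{450916}\right) - 133200) = - (- \frac{14429311}{450916} - 133200) = \left(-1\right) \left(- \frac{60076440511}{450916}\right) = \frac{60076440511}{450916}$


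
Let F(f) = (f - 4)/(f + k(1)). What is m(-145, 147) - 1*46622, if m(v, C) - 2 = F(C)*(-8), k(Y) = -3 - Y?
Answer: -46628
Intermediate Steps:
F(f) = 1 (F(f) = (f - 4)/(f + (-3 - 1*1)) = (-4 + f)/(f + (-3 - 1)) = (-4 + f)/(f - 4) = (-4 + f)/(-4 + f) = 1)
m(v, C) = -6 (m(v, C) = 2 + 1*(-8) = 2 - 8 = -6)
m(-145, 147) - 1*46622 = -6 - 1*46622 = -6 - 46622 = -46628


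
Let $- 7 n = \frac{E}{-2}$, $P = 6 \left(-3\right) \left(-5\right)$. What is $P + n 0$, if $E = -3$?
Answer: $90$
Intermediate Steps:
$P = 90$ ($P = \left(-18\right) \left(-5\right) = 90$)
$n = - \frac{3}{14}$ ($n = - \frac{\left(-3\right) \frac{1}{-2}}{7} = - \frac{\left(-3\right) \left(- \frac{1}{2}\right)}{7} = \left(- \frac{1}{7}\right) \frac{3}{2} = - \frac{3}{14} \approx -0.21429$)
$P + n 0 = 90 - 0 = 90 + 0 = 90$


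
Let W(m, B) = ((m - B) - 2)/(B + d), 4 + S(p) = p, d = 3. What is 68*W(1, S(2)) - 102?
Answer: -34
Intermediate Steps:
S(p) = -4 + p
W(m, B) = (-2 + m - B)/(3 + B) (W(m, B) = ((m - B) - 2)/(B + 3) = (-2 + m - B)/(3 + B))
68*W(1, S(2)) - 102 = 68*((-2 + 1 - (-4 + 2))/(3 + (-4 + 2))) - 102 = 68*((-2 + 1 - 1*(-2))/(3 - 2)) - 102 = 68*((-2 + 1 + 2)/1) - 102 = 68*(1*1) - 102 = 68*1 - 102 = 68 - 102 = -34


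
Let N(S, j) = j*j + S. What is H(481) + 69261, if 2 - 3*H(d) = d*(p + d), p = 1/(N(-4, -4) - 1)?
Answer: -259817/33 ≈ -7873.2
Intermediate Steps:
N(S, j) = S + j² (N(S, j) = j² + S = S + j²)
p = 1/11 (p = 1/((-4 + (-4)²) - 1) = 1/((-4 + 16) - 1) = 1/(12 - 1) = 1/11 ≈ 0.090909)
H(d) = ⅔ - d*(1/11 + d)/3
H(481) + 69261 = (⅔ - ⅓*481² - 1/33*481) + 69261 = (⅔ - ⅓*231361 - 481/33) + 69261 = (⅔ - 231361/3 - 481/33) + 69261 = -2545430/33 + 69261 = -259817/33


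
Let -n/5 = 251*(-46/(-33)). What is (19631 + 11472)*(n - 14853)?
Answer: -17040680537/33 ≈ -5.1638e+8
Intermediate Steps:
n = -57730/33 (n = -1255*(-46/(-33)) = -1255*(-46*(-1/33)) = -1255*46/33 = -5*11546/33 = -57730/33 ≈ -1749.4)
(19631 + 11472)*(n - 14853) = (19631 + 11472)*(-57730/33 - 14853) = 31103*(-547879/33) = -17040680537/33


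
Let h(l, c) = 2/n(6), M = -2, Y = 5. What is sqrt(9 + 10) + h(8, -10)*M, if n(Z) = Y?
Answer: -4/5 + sqrt(19) ≈ 3.5589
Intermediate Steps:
n(Z) = 5
h(l, c) = 2/5
sqrt(9 + 10) + h(8, -10)*M = sqrt(9 + 10) + (2/5)*(-2) = sqrt(19) - 4/5 = -4/5 + sqrt(19)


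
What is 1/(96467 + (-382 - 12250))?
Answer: 1/83835 ≈ 1.1928e-5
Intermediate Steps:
1/(96467 + (-382 - 12250)) = 1/(96467 - 12632) = 1/83835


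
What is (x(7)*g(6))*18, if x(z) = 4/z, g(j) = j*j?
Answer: 2592/7 ≈ 370.29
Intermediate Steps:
g(j) = j²
(x(7)*g(6))*18 = ((4/7)*6²)*18 = ((4*(⅐))*36)*18 = ((4/7)*36)*18 = (144/7)*18 = 2592/7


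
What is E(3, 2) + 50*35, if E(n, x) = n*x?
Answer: 1756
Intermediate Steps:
E(3, 2) + 50*35 = 3*2 + 50*35 = 6 + 1750 = 1756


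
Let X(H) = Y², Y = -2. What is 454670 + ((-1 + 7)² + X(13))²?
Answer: 456270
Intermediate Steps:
X(H) = 4 (X(H) = (-2)² = 4)
454670 + ((-1 + 7)² + X(13))² = 454670 + ((-1 + 7)² + 4)² = 454670 + (6² + 4)² = 454670 + (36 + 4)² = 454670 + 40² = 454670 + 1600 = 456270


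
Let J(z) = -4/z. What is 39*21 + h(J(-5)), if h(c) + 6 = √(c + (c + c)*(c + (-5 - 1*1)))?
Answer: 813 + 2*I*√47/5 ≈ 813.0 + 2.7423*I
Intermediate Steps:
h(c) = -6 + √(c + 2*c*(-6 + c)) (h(c) = -6 + √(c + (c + c)*(c + (-5 - 1*1))) = -6 + √(c + (2*c)*(c + (-5 - 1))) = -6 + √(c + (2*c)*(c - 6)) = -6 + √(c + (2*c)*(-6 + c)) = -6 + √(c + 2*c*(-6 + c)))
39*21 + h(J(-5)) = 39*21 + (-6 + √((-4/(-5))*(-11 + 2*(-4/(-5))))) = 819 + (-6 + √((-4*(-⅕))*(-11 + 2*(-4*(-⅕))))) = 819 + (-6 + √(4*(-11 + 2*(⅘))/5)) = 819 + (-6 + √(4*(-11 + 8/5)/5)) = 819 + (-6 + √((⅘)*(-47/5))) = 819 + (-6 + √(-188/25)) = 819 + (-6 + 2*I*√47/5) = 813 + 2*I*√47/5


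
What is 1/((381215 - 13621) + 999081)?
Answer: 1/1366675 ≈ 7.3170e-7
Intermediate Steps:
1/((381215 - 13621) + 999081) = 1/(367594 + 999081) = 1/1366675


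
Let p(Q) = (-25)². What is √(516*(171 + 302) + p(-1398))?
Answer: √244693 ≈ 494.66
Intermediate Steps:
p(Q) = 625
√(516*(171 + 302) + p(-1398)) = √(516*(171 + 302) + 625) = √(516*473 + 625) = √(244068 + 625) = √244693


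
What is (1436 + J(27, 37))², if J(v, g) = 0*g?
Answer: 2062096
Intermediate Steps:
J(v, g) = 0
(1436 + J(27, 37))² = (1436 + 0)² = 1436² = 2062096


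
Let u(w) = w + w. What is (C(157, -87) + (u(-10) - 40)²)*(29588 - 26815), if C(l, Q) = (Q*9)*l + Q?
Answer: -331146114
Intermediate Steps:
u(w) = 2*w
C(l, Q) = Q + 9*Q*l (C(l, Q) = (9*Q)*l + Q = 9*Q*l + Q = Q + 9*Q*l)
(C(157, -87) + (u(-10) - 40)²)*(29588 - 26815) = (-87*(1 + 9*157) + (2*(-10) - 40)²)*(29588 - 26815) = (-87*(1 + 1413) + (-20 - 40)²)*2773 = (-87*1414 + (-60)²)*2773 = (-123018 + 3600)*2773 = -119418*2773 = -331146114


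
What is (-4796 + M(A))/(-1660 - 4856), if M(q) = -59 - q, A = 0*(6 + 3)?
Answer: 4855/6516 ≈ 0.74509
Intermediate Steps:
A = 0 (A = 0*9 = 0)
(-4796 + M(A))/(-1660 - 4856) = (-4796 + (-59 - 1*0))/(-1660 - 4856) = (-4796 + (-59 + 0))/(-6516) = (-4796 - 59)*(-1/6516) = -4855*(-1/6516) = 4855/6516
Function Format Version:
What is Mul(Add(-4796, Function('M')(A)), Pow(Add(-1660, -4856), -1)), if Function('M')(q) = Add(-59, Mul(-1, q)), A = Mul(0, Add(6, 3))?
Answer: Rational(4855, 6516) ≈ 0.74509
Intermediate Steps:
A = 0 (A = Mul(0, 9) = 0)
Mul(Add(-4796, Function('M')(A)), Pow(Add(-1660, -4856), -1)) = Mul(Add(-4796, Add(-59, Mul(-1, 0))), Pow(Add(-1660, -4856), -1)) = Mul(Add(-4796, Add(-59, 0)), Pow(-6516, -1)) = Mul(Add(-4796, -59), Rational(-1, 6516)) = Mul(-4855, Rational(-1, 6516)) = Rational(4855, 6516)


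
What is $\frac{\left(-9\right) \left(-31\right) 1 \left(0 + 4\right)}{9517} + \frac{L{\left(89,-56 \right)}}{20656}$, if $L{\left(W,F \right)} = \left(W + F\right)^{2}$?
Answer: $\frac{1077939}{6341392} \approx 0.16998$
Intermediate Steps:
$L{\left(W,F \right)} = \left(F + W\right)^{2}$
$\frac{\left(-9\right) \left(-31\right) 1 \left(0 + 4\right)}{9517} + \frac{L{\left(89,-56 \right)}}{20656} = \frac{\left(-9\right) \left(-31\right) 1 \left(0 + 4\right)}{9517} + \frac{\left(-56 + 89\right)^{2}}{20656} = 279 \cdot 1 \cdot 4 \cdot \frac{1}{9517} + 33^{2} \cdot \frac{1}{20656} = 279 \cdot 4 \cdot \frac{1}{9517} + 1089 \cdot \frac{1}{20656} = 1116 \cdot \frac{1}{9517} + \frac{1089}{20656} = \frac{36}{307} + \frac{1089}{20656} = \frac{1077939}{6341392}$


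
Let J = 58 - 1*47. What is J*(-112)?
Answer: -1232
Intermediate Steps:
J = 11 (J = 58 - 47 = 11)
J*(-112) = 11*(-112) = -1232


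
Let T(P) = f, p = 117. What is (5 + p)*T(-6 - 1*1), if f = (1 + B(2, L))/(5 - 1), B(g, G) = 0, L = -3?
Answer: 61/2 ≈ 30.500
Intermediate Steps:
f = 1/4 (f = (1 + 0)/(5 - 1) = 1/4 ≈ 0.25000)
T(P) = 1/4
(5 + p)*T(-6 - 1*1) = (5 + 117)*(1/4) = 122*(1/4) = 61/2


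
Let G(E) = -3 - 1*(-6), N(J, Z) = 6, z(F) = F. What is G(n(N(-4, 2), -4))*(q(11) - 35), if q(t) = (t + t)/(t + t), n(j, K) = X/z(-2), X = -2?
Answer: -102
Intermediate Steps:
n(j, K) = 1 (n(j, K) = -2/(-2) = -2*(-½) = 1)
q(t) = 1 (q(t) = (2*t)/((2*t)) = (2*t)*(1/(2*t)) = 1)
G(E) = 3 (G(E) = -3 + 6 = 3)
G(n(N(-4, 2), -4))*(q(11) - 35) = 3*(1 - 35) = 3*(-34) = -102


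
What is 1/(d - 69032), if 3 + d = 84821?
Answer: 1/15786 ≈ 6.3347e-5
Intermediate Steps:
d = 84818 (d = -3 + 84821 = 84818)
1/(d - 69032) = 1/(84818 - 69032) = 1/15786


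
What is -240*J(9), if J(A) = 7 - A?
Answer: 480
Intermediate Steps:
-240*J(9) = -240*(7 - 1*9) = -240*(7 - 9) = -240*(-2) = 480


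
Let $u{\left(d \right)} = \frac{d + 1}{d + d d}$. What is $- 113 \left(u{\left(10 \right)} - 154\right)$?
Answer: $\frac{173907}{10} \approx 17391.0$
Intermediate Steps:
$u{\left(d \right)} = \frac{1 + d}{d + d^{2}}$
$- 113 \left(u{\left(10 \right)} - 154\right) = - 113 \left(\frac{1}{10} - 154\right) = \left(-113\right) \left(- \frac{1539}{10}\right) = \frac{173907}{10}$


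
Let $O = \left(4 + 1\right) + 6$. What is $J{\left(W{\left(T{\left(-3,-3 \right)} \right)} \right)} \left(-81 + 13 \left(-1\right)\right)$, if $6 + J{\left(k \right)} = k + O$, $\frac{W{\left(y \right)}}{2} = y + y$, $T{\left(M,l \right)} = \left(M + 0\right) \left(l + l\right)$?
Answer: $-7238$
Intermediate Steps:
$O = 11$ ($O = 5 + 6 = 11$)
$T{\left(M,l \right)} = 2 M l$ ($T{\left(M,l \right)} = M 2 l = 2 M l$)
$W{\left(y \right)} = 4 y$ ($W{\left(y \right)} = 2 \left(y + y\right) = 2 \cdot 2 y = 4 y$)
$J{\left(k \right)} = 5 + k$ ($J{\left(k \right)} = -6 + \left(k + 11\right) = -6 + \left(11 + k\right) = 5 + k$)
$J{\left(W{\left(T{\left(-3,-3 \right)} \right)} \right)} \left(-81 + 13 \left(-1\right)\right) = \left(5 + 4 \cdot 2 \left(-3\right) \left(-3\right)\right) \left(-81 + 13 \left(-1\right)\right) = \left(5 + 4 \cdot 18\right) \left(-81 - 13\right) = \left(5 + 72\right) \left(-94\right) = 77 \left(-94\right) = -7238$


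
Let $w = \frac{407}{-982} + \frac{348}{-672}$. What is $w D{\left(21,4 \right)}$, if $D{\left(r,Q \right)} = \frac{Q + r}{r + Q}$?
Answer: $- \frac{25635}{27496} \approx -0.93232$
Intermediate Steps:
$D{\left(r,Q \right)} = 1$ ($D{\left(r,Q \right)} = \frac{Q + r}{Q + r} = 1$)
$w = - \frac{25635}{27496}$ ($w = 407 \left(- \frac{1}{982}\right) + 348 \left(- \frac{1}{672}\right) = - \frac{407}{982} - \frac{29}{56} = - \frac{25635}{27496} \approx -0.93232$)
$w D{\left(21,4 \right)} = \left(- \frac{25635}{27496}\right) 1 = - \frac{25635}{27496}$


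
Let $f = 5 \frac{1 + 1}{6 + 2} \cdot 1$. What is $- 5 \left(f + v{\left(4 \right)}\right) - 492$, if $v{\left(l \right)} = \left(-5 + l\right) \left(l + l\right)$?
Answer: $- \frac{1833}{4} \approx -458.25$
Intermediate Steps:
$v{\left(l \right)} = 2 l \left(-5 + l\right)$ ($v{\left(l \right)} = \left(-5 + l\right) 2 l = 2 l \left(-5 + l\right)$)
$f = \frac{5}{4}$ ($f = 5 \cdot \frac{2}{8} \cdot 1 = 5 \cdot 2 \cdot \frac{1}{8} \cdot 1 = 5 \cdot \frac{1}{4} \cdot 1 = \frac{5}{4} \cdot 1 = \frac{5}{4} \approx 1.25$)
$- 5 \left(f + v{\left(4 \right)}\right) - 492 = - 5 \left(\frac{5}{4} + 2 \cdot 4 \left(-5 + 4\right)\right) - 492 = - 5 \left(\frac{5}{4} + 2 \cdot 4 \left(-1\right)\right) - 492 = - 5 \left(\frac{5}{4} - 8\right) - 492 = \left(-5\right) \left(- \frac{27}{4}\right) - 492 = \frac{135}{4} - 492 = - \frac{1833}{4}$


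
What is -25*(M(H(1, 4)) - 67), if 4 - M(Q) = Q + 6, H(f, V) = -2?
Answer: 1675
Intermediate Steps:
M(Q) = -2 - Q (M(Q) = 4 - (Q + 6) = 4 - (6 + Q) = 4 + (-6 - Q) = -2 - Q)
-25*(M(H(1, 4)) - 67) = -25*((-2 - 1*(-2)) - 67) = -25*((-2 + 2) - 67) = -25*(0 - 67) = -25*(-67) = 1675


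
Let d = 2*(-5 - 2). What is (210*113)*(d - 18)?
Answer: -759360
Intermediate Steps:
d = -14 (d = 2*(-7) = -14)
(210*113)*(d - 18) = (210*113)*(-14 - 18) = 23730*(-32) = -759360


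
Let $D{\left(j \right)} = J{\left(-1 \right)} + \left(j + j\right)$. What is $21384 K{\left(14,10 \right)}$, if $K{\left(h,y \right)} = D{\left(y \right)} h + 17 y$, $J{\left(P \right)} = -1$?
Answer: $9323424$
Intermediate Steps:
$D{\left(j \right)} = -1 + 2 j$ ($D{\left(j \right)} = -1 + \left(j + j\right) = -1 + 2 j$)
$K{\left(h,y \right)} = 17 y + h \left(-1 + 2 y\right)$ ($K{\left(h,y \right)} = \left(-1 + 2 y\right) h + 17 y = h \left(-1 + 2 y\right) + 17 y = 17 y + h \left(-1 + 2 y\right)$)
$21384 K{\left(14,10 \right)} = 21384 \left(17 \cdot 10 + 14 \left(-1 + 2 \cdot 10\right)\right) = 21384 \left(170 + 14 \left(-1 + 20\right)\right) = 21384 \left(170 + 14 \cdot 19\right) = 21384 \left(170 + 266\right) = 21384 \cdot 436 = 9323424$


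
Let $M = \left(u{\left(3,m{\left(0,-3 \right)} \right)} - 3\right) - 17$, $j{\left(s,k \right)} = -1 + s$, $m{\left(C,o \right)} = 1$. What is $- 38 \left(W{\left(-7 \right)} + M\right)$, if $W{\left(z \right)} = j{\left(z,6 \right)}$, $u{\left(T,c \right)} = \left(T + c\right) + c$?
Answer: $874$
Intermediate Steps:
$u{\left(T,c \right)} = T + 2 c$
$W{\left(z \right)} = -1 + z$
$M = -15$ ($M = \left(\left(3 + 2 \cdot 1\right) - 3\right) - 17 = \left(\left(3 + 2\right) - 3\right) - 17 = \left(5 - 3\right) - 17 = 2 - 17 = -15$)
$- 38 \left(W{\left(-7 \right)} + M\right) = - 38 \left(\left(-1 - 7\right) - 15\right) = - 38 \left(-8 - 15\right) = \left(-38\right) \left(-23\right) = 874$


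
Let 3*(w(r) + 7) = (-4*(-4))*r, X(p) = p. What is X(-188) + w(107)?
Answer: 1127/3 ≈ 375.67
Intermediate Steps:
w(r) = -7 + 16*r/3 (w(r) = -7 + ((-4*(-4))*r)/3 = -7 + (16*r)/3 = -7 + 16*r/3)
X(-188) + w(107) = -188 + (-7 + (16/3)*107) = -188 + (-7 + 1712/3) = -188 + 1691/3 = 1127/3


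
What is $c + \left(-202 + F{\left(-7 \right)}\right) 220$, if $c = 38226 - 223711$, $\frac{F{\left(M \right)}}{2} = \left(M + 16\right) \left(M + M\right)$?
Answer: $-285365$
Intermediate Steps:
$F{\left(M \right)} = 4 M \left(16 + M\right)$ ($F{\left(M \right)} = 2 \left(M + 16\right) \left(M + M\right) = 2 \left(16 + M\right) 2 M = 2 \cdot 2 M \left(16 + M\right) = 4 M \left(16 + M\right)$)
$c = -185485$ ($c = 38226 - 223711 = -185485$)
$c + \left(-202 + F{\left(-7 \right)}\right) 220 = -185485 + \left(-202 + 4 \left(-7\right) \left(16 - 7\right)\right) 220 = -185485 + \left(-202 + 4 \left(-7\right) 9\right) 220 = -185485 + \left(-202 - 252\right) 220 = -185485 - 99880 = -285365$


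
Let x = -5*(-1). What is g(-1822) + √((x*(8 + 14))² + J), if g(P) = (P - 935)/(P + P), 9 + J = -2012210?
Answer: 2757/3644 + I*√2000119 ≈ 0.75659 + 1414.3*I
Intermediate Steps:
x = 5
J = -2012219 (J = -9 - 2012210 = -2012219)
g(P) = (-935 + P)/(2*P) (g(P) = (-935 + P)/((2*P)) = (-935 + P)*(1/(2*P)) = (-935 + P)/(2*P))
g(-1822) + √((x*(8 + 14))² + J) = (½)*(-935 - 1822)/(-1822) + √((5*(8 + 14))² - 2012219) = (½)*(-1/1822)*(-2757) + √((5*22)² - 2012219) = 2757/3644 + √(110² - 2012219) = 2757/3644 + √(12100 - 2012219) = 2757/3644 + √(-2000119) = 2757/3644 + I*√2000119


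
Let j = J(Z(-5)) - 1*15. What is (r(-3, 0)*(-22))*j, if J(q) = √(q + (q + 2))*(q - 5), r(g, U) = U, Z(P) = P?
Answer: 0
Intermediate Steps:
J(q) = √(2 + 2*q)*(-5 + q) (J(q) = √(q + (2 + q))*(-5 + q) = √(2 + 2*q)*(-5 + q))
j = -15 - 20*I*√2 (j = √(2 + 2*(-5))*(-5 - 5) - 1*15 = √(2 - 10)*(-10) - 15 = √(-8)*(-10) - 15 = (2*I*√2)*(-10) - 15 = -20*I*√2 - 15 = -15 - 20*I*√2 ≈ -15.0 - 28.284*I)
(r(-3, 0)*(-22))*j = (0*(-22))*(-15 - 20*I*√2) = 0*(-15 - 20*I*√2) = 0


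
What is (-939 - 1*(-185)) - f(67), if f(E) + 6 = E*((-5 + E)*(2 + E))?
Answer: -287374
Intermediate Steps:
f(E) = -6 + E*(-5 + E)*(2 + E) (f(E) = -6 + E*((-5 + E)*(2 + E)) = -6 + E*(-5 + E)*(2 + E))
(-939 - 1*(-185)) - f(67) = (-939 - 1*(-185)) - (-6 + 67³ - 10*67 - 3*67²) = (-939 + 185) - (-6 + 300763 - 670 - 3*4489) = -754 - (-6 + 300763 - 670 - 13467) = -754 - 1*286620 = -754 - 286620 = -287374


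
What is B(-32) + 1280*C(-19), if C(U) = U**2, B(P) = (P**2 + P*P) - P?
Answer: 464160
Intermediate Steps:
B(P) = -P + 2*P**2 (B(P) = (P**2 + P**2) - P = 2*P**2 - P = -P + 2*P**2)
B(-32) + 1280*C(-19) = -32*(-1 + 2*(-32)) + 1280*(-19)**2 = -32*(-1 - 64) + 1280*361 = -32*(-65) + 462080 = 2080 + 462080 = 464160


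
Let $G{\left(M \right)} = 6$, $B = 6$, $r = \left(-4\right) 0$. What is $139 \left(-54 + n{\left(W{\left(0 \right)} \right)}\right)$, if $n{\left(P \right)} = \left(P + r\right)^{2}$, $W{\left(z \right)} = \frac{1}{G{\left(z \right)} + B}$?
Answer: $- \frac{1080725}{144} \approx -7505.0$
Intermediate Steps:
$r = 0$
$W{\left(z \right)} = \frac{1}{12}$ ($W{\left(z \right)} = \frac{1}{6 + 6} = \frac{1}{12}$)
$n{\left(P \right)} = P^{2}$ ($n{\left(P \right)} = \left(P + 0\right)^{2} = P^{2}$)
$139 \left(-54 + n{\left(W{\left(0 \right)} \right)}\right) = 139 \left(-54 + \left(\frac{1}{12}\right)^{2}\right) = 139 \left(-54 + \frac{1}{144}\right) = 139 \left(- \frac{7775}{144}\right) = - \frac{1080725}{144}$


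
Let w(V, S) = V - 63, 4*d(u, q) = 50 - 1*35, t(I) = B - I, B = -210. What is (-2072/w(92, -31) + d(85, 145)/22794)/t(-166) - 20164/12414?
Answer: -3937979/8300298336 ≈ -0.00047444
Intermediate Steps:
t(I) = -210 - I
d(u, q) = 15/4 (d(u, q) = (50 - 1*35)/4 = (50 - 35)/4 = (1/4)*15 = 15/4)
w(V, S) = -63 + V
(-2072/w(92, -31) + d(85, 145)/22794)/t(-166) - 20164/12414 = (-2072/(-63 + 92) + (15/4)/22794)/(-210 - 1*(-166)) - 20164/12414 = (-2072/29 + (15/4)*(1/22794))/(-210 + 166) - 20164*1/12414 = (-2072*1/29 + 5/30392)/(-44) - 10082/6207 = (-2072/29 + 5/30392)*(-1/44) - 10082/6207 = -2171451/30392*(-1/44) - 10082/6207 = 2171451/1337248 - 10082/6207 = -3937979/8300298336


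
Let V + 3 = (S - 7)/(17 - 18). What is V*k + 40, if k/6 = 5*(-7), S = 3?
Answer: -170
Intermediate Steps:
k = -210 (k = 6*(5*(-7)) = 6*(-35) = -210)
V = 1 (V = -3 + (3 - 7)/(17 - 18) = -3 - 4/(-1) = -3 - 4*(-1) = -3 + 4 = 1)
V*k + 40 = 1*(-210) + 40 = -210 + 40 = -170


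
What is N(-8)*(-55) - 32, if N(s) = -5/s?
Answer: -531/8 ≈ -66.375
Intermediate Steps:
N(-8)*(-55) - 32 = -5/(-8)*(-55) - 32 = -5*(-⅛)*(-55) - 32 = (5/8)*(-55) - 32 = -275/8 - 32 = -531/8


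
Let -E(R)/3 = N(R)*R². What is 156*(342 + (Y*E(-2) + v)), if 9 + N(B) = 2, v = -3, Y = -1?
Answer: 39780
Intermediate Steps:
N(B) = -7 (N(B) = -9 + 2 = -7)
E(R) = 21*R² (E(R) = -(-21)*R² = 21*R²)
156*(342 + (Y*E(-2) + v)) = 156*(342 + (-21*(-2)² - 3)) = 156*(342 + (-21*4 - 3)) = 156*(342 + (-1*84 - 3)) = 156*(342 + (-84 - 3)) = 156*(342 - 87) = 156*255 = 39780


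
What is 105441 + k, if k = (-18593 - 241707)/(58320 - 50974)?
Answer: 387154643/3673 ≈ 1.0541e+5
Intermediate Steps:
k = -130150/3673 (k = -260300/7346 = -260300*1/7346 = -130150/3673 ≈ -35.434)
105441 + k = 105441 - 130150/3673 = 387154643/3673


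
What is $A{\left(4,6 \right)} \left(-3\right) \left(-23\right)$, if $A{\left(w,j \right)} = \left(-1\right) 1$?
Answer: $-69$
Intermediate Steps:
$A{\left(w,j \right)} = -1$
$A{\left(4,6 \right)} \left(-3\right) \left(-23\right) = \left(-1\right) \left(-3\right) \left(-23\right) = 3 \left(-23\right) = -69$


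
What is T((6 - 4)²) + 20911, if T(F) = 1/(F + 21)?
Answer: 522776/25 ≈ 20911.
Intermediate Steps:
T(F) = 1/(21 + F)
T((6 - 4)²) + 20911 = 1/(21 + (6 - 4)²) + 20911 = 1/(21 + 2²) + 20911 = 1/(21 + 4) + 20911 = 1/25 + 20911 = 522776/25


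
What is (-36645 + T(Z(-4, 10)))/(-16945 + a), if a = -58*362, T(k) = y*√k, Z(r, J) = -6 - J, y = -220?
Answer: 12215/12647 + 880*I/37941 ≈ 0.96584 + 0.023194*I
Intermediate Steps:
T(k) = -220*√k
a = -20996
(-36645 + T(Z(-4, 10)))/(-16945 + a) = (-36645 - 220*√(-6 - 1*10))/(-16945 - 20996) = (-36645 - 220*√(-6 - 10))/(-37941) = (-36645 - 880*I)*(-1/37941) = 12215/12647 + 880*I/37941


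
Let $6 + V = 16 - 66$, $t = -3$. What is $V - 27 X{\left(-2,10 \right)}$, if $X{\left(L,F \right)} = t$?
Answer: $25$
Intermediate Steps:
$V = -56$ ($V = -6 + \left(16 - 66\right) = -6 - 50 = -56$)
$X{\left(L,F \right)} = -3$
$V - 27 X{\left(-2,10 \right)} = -56 - -81 = -56 + 81 = 25$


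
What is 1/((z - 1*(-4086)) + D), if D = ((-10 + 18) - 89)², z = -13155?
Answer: -1/2508 ≈ -0.00039872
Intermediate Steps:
D = 6561 (D = (8 - 89)² = (-81)² = 6561)
1/((z - 1*(-4086)) + D) = 1/((-13155 - 1*(-4086)) + 6561) = 1/((-13155 + 4086) + 6561) = 1/(-9069 + 6561) = 1/(-2508) = -1/2508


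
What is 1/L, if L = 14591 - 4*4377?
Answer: -1/2917 ≈ -0.00034282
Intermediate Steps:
L = -2917 (L = 14591 - 17508 = -2917)
1/L = 1/(-2917) = -1/2917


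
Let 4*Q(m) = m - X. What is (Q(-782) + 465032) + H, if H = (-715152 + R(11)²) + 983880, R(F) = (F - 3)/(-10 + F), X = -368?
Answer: 1467441/2 ≈ 7.3372e+5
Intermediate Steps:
Q(m) = 92 + m/4 (Q(m) = (m - 1*(-368))/4 = (m + 368)/4 = (368 + m)/4 = 92 + m/4)
R(F) = (-3 + F)/(-10 + F)
H = 268792 (H = (-715152 + ((-3 + 11)/(-10 + 11))²) + 983880 = (-715152 + (8/1)²) + 983880 = (-715152 + (1*8)²) + 983880 = (-715152 + 8²) + 983880 = (-715152 + 64) + 983880 = -715088 + 983880 = 268792)
(Q(-782) + 465032) + H = ((92 + (¼)*(-782)) + 465032) + 268792 = ((92 - 391/2) + 465032) + 268792 = (-207/2 + 465032) + 268792 = 929857/2 + 268792 = 1467441/2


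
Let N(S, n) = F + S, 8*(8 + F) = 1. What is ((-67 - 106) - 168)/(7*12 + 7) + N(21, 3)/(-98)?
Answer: -5651/1456 ≈ -3.8812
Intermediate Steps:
F = -63/8 (F = -8 + (1/8)*1 = -8 + 1/8 = -63/8 ≈ -7.8750)
N(S, n) = -63/8 + S
((-67 - 106) - 168)/(7*12 + 7) + N(21, 3)/(-98) = ((-67 - 106) - 168)/(7*12 + 7) + (-63/8 + 21)/(-98) = (-173 - 168)/(84 + 7) + (105/8)*(-1/98) = -341/91 - 15/112 = -5651/1456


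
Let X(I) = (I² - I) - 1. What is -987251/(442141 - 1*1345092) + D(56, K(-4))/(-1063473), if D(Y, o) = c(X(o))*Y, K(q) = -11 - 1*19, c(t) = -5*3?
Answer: 350224420521/320088002941 ≈ 1.0942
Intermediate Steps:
X(I) = -1 + I² - I
c(t) = -15
K(q) = -30 (K(q) = -11 - 19 = -30)
D(Y, o) = -15*Y
-987251/(442141 - 1*1345092) + D(56, K(-4))/(-1063473) = -987251/(442141 - 1*1345092) - 15*56/(-1063473) = -987251/(442141 - 1345092) - 840*(-1/1063473) = -987251/(-902951) + 280/354491 = -987251*(-1/902951) + 280/354491 = 987251/902951 + 280/354491 = 350224420521/320088002941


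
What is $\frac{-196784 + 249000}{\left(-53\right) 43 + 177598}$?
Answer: $\frac{52216}{175319} \approx 0.29783$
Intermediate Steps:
$\frac{-196784 + 249000}{\left(-53\right) 43 + 177598} = \frac{52216}{-2279 + 177598} = \frac{52216}{175319}$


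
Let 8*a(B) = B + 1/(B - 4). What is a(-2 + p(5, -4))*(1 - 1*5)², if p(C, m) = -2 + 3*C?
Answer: 156/7 ≈ 22.286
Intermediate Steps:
a(B) = B/8 + 1/(8*(-4 + B)) (a(B) = (B + 1/(B - 4))/8 = (B + 1/(-4 + B))/8 = B/8 + 1/(8*(-4 + B)))
a(-2 + p(5, -4))*(1 - 1*5)² = ((1 + (-2 + (-2 + 3*5))² - 4*(-2 + (-2 + 3*5)))/(8*(-4 + (-2 + (-2 + 3*5)))))*(1 - 1*5)² = ((1 + (-2 + (-2 + 15))² - 4*(-2 + (-2 + 15)))/(8*(-4 + (-2 + (-2 + 15)))))*(1 - 5)² = ((1 + (-2 + 13)² - 4*(-2 + 13))/(8*(-4 + (-2 + 13))))*(-4)² = ((1 + 11² - 4*11)/(8*(-4 + 11)))*16 = ((⅛)*(1 + 121 - 44)/7)*16 = ((⅛)*(⅐)*78)*16 = (39/28)*16 = 156/7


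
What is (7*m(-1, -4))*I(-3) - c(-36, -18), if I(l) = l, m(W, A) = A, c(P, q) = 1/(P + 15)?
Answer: 1765/21 ≈ 84.048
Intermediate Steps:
c(P, q) = 1/(15 + P)
(7*m(-1, -4))*I(-3) - c(-36, -18) = (7*(-4))*(-3) - 1/(15 - 36) = -28*(-3) - 1/(-21) = 84 - 1*(-1/21) = 84 + 1/21 = 1765/21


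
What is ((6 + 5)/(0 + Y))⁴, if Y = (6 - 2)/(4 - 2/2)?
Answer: 1185921/256 ≈ 4632.5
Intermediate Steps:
Y = 4/3 (Y = 4/(4 - 2*½) = 4/(4 - 1) = 4/3 ≈ 1.3333)
((6 + 5)/(0 + Y))⁴ = ((6 + 5)/(0 + 4/3))⁴ = (11/(4/3))⁴ = (11*(¾))⁴ = (33/4)⁴ = 1185921/256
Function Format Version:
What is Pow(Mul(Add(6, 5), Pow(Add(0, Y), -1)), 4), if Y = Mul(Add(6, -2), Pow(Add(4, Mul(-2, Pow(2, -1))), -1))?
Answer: Rational(1185921, 256) ≈ 4632.5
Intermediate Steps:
Y = Rational(4, 3) (Y = Mul(4, Pow(Add(4, Mul(-2, Rational(1, 2))), -1)) = Mul(4, Pow(Add(4, -1), -1)) = Mul(4, Pow(3, -1)) = Mul(4, Rational(1, 3)) = Rational(4, 3) ≈ 1.3333)
Pow(Mul(Add(6, 5), Pow(Add(0, Y), -1)), 4) = Pow(Mul(Add(6, 5), Pow(Add(0, Rational(4, 3)), -1)), 4) = Pow(Mul(11, Pow(Rational(4, 3), -1)), 4) = Pow(Mul(11, Rational(3, 4)), 4) = Pow(Rational(33, 4), 4) = Rational(1185921, 256)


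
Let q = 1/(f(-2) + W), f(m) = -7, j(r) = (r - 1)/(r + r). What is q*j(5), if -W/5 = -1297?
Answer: 1/16195 ≈ 6.1748e-5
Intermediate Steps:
j(r) = (-1 + r)/(2*r) (j(r) = (-1 + r)/((2*r)) = (-1 + r)*(1/(2*r)) = (-1 + r)/(2*r))
W = 6485 (W = -5*(-1297) = 6485)
q = 1/6478 (q = 1/(-7 + 6485) = 1/6478 ≈ 0.00015437)
q*j(5) = ((½)*(-1 + 5)/5)/6478 = ((½)*(⅕)*4)/6478 = (1/6478)*(⅖) = 1/16195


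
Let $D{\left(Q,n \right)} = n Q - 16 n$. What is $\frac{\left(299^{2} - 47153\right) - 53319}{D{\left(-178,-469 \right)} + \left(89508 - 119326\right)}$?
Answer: $- \frac{11071}{61168} \approx -0.18099$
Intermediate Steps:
$D{\left(Q,n \right)} = - 16 n + Q n$ ($D{\left(Q,n \right)} = Q n - 16 n = - 16 n + Q n$)
$\frac{\left(299^{2} - 47153\right) - 53319}{D{\left(-178,-469 \right)} + \left(89508 - 119326\right)} = \frac{\left(299^{2} - 47153\right) - 53319}{- 469 \left(-16 - 178\right) + \left(89508 - 119326\right)} = \frac{\left(89401 - 47153\right) - 53319}{\left(-469\right) \left(-194\right) - 29818} = \frac{42248 - 53319}{90986 - 29818} = - \frac{11071}{61168}$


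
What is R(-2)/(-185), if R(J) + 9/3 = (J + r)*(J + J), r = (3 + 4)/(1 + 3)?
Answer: 2/185 ≈ 0.010811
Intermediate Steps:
r = 7/4 ≈ 1.7500
R(J) = -3 + 2*J*(7/4 + J) (R(J) = -3 + (J + 7/4)*(J + J) = -3 + (7/4 + J)*(2*J) = -3 + 2*J*(7/4 + J))
R(-2)/(-185) = (-3 + 2*(-2)² + (7/2)*(-2))/(-185) = (-3 + 2*4 - 7)*(-1/185) = (-3 + 8 - 7)*(-1/185) = -2*(-1/185) = 2/185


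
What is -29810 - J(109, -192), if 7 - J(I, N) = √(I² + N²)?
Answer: -29817 + √48745 ≈ -29596.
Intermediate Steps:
J(I, N) = 7 - √(I² + N²)
-29810 - J(109, -192) = -29810 - (7 - √(109² + (-192)²)) = -29810 - (7 - √(11881 + 36864)) = -29810 - (7 - √48745) = -29810 + (-7 + √48745) = -29817 + √48745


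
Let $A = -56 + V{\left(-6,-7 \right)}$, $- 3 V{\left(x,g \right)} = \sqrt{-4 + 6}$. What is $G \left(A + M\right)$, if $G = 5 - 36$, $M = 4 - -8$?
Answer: $1364 + \frac{31 \sqrt{2}}{3} \approx 1378.6$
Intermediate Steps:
$V{\left(x,g \right)} = - \frac{\sqrt{2}}{3}$ ($V{\left(x,g \right)} = - \frac{\sqrt{-4 + 6}}{3} = - \frac{\sqrt{2}}{3}$)
$A = -56 - \frac{\sqrt{2}}{3} \approx -56.471$
$M = 12$ ($M = 4 + 8 = 12$)
$G = -31$ ($G = 5 - 36 = -31$)
$G \left(A + M\right) = - 31 \left(\left(-56 - \frac{\sqrt{2}}{3}\right) + 12\right) = - 31 \left(-44 - \frac{\sqrt{2}}{3}\right) = 1364 + \frac{31 \sqrt{2}}{3}$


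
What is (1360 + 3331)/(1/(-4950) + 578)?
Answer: 23220450/2861099 ≈ 8.1159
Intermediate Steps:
(1360 + 3331)/(1/(-4950) + 578) = 4691/(-1/4950 + 578) = 4691/(2861099/4950) = 4691*(4950/2861099) = 23220450/2861099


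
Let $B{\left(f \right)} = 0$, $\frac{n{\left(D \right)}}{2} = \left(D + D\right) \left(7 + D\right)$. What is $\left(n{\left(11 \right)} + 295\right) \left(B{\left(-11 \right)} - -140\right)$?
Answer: $152180$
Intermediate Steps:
$n{\left(D \right)} = 4 D \left(7 + D\right)$ ($n{\left(D \right)} = 2 \left(D + D\right) \left(7 + D\right) = 2 \cdot 2 D \left(7 + D\right) = 4 D \left(7 + D\right)$)
$\left(n{\left(11 \right)} + 295\right) \left(B{\left(-11 \right)} - -140\right) = \left(4 \cdot 11 \left(7 + 11\right) + 295\right) \left(0 - -140\right) = \left(4 \cdot 11 \cdot 18 + 295\right) \left(0 + 140\right) = \left(792 + 295\right) 140 = 1087 \cdot 140 = 152180$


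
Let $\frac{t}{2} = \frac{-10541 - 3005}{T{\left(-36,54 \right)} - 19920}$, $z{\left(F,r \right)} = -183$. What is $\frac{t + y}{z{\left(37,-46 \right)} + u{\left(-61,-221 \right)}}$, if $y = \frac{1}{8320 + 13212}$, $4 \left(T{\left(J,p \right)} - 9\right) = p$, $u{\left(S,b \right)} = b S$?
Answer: $\frac{166675669}{1627800467160} \approx 0.00010239$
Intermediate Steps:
$u{\left(S,b \right)} = S b$
$T{\left(J,p \right)} = 9 + \frac{p}{4}$
$t = \frac{54184}{39795}$ ($t = 2 \frac{-10541 - 3005}{\left(9 + \frac{1}{4} \cdot 54\right) - 19920} = 2 \left(- \frac{13546}{\left(9 + \frac{27}{2}\right) - 19920}\right) = 2 \left(- \frac{13546}{\frac{45}{2} - 19920}\right) = 2 \left(- \frac{13546}{- \frac{39795}{2}}\right) = 2 \left(\left(-13546\right) \left(- \frac{2}{39795}\right)\right) = 2 \cdot \frac{27092}{39795} = \frac{54184}{39795} \approx 1.3616$)
$y = \frac{1}{21532} \approx 4.6442 \cdot 10^{-5}$
$\frac{t + y}{z{\left(37,-46 \right)} + u{\left(-61,-221 \right)}} = \frac{\frac{54184}{39795} + \frac{1}{21532}}{-183 - -13481} = \frac{166675669}{122409420 \left(-183 + 13481\right)} = \frac{166675669}{122409420 \cdot 13298} = \frac{166675669}{122409420} \cdot \frac{1}{13298} = \frac{166675669}{1627800467160}$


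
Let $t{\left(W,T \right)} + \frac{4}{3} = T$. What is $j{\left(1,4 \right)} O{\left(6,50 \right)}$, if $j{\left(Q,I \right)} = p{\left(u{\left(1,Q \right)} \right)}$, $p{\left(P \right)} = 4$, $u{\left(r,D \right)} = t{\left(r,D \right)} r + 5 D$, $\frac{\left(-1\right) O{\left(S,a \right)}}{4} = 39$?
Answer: $-624$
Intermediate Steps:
$O{\left(S,a \right)} = -156$ ($O{\left(S,a \right)} = \left(-4\right) 39 = -156$)
$t{\left(W,T \right)} = - \frac{4}{3} + T$
$u{\left(r,D \right)} = 5 D + r \left(- \frac{4}{3} + D\right)$ ($u{\left(r,D \right)} = \left(- \frac{4}{3} + D\right) r + 5 D = r \left(- \frac{4}{3} + D\right) + 5 D = 5 D + r \left(- \frac{4}{3} + D\right)$)
$j{\left(Q,I \right)} = 4$
$j{\left(1,4 \right)} O{\left(6,50 \right)} = 4 \left(-156\right) = -624$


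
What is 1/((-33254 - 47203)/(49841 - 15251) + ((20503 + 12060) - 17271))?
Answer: 11530/176289941 ≈ 6.5404e-5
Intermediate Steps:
1/((-33254 - 47203)/(49841 - 15251) + ((20503 + 12060) - 17271)) = 1/(-80457/34590 + (32563 - 17271)) = 1/(-80457*1/34590 + 15292) = 1/(-26819/11530 + 15292) = 1/(176289941/11530) = 11530/176289941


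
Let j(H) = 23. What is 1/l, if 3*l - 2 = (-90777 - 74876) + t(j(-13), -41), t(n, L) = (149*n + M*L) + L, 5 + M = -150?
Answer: -1/51970 ≈ -1.9242e-5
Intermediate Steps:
M = -155 (M = -5 - 150 = -155)
t(n, L) = -154*L + 149*n (t(n, L) = (149*n - 155*L) + L = (-155*L + 149*n) + L = -154*L + 149*n)
l = -51970 (l = ⅔ + ((-90777 - 74876) + (-154*(-41) + 149*23))/3 = ⅔ + (-165653 + (6314 + 3427))/3 = ⅔ + (-165653 + 9741)/3 = ⅔ + (⅓)*(-155912) = ⅔ - 155912/3 = -51970)
1/l = 1/(-51970) = -1/51970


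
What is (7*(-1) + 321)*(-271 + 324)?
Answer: 16642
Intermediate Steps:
(7*(-1) + 321)*(-271 + 324) = (-7 + 321)*53 = 314*53 = 16642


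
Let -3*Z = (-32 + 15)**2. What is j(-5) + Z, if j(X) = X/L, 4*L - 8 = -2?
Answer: -299/3 ≈ -99.667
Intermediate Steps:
L = 3/2 (L = 2 + (1/4)*(-2) = 2 - 1/2 = 3/2 ≈ 1.5000)
j(X) = 2*X/3 (j(X) = X/(3/2) = X*(2/3) = 2*X/3)
Z = -289/3 (Z = -(-32 + 15)**2/3 = -1/3*(-17)**2 = -1/3*289 = -289/3 ≈ -96.333)
j(-5) + Z = (2/3)*(-5) - 289/3 = -10/3 - 289/3 = -299/3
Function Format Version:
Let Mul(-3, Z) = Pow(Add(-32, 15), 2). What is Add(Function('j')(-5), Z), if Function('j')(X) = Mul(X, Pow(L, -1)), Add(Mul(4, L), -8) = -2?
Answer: Rational(-299, 3) ≈ -99.667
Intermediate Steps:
L = Rational(3, 2) (L = Add(2, Mul(Rational(1, 4), -2)) = Add(2, Rational(-1, 2)) = Rational(3, 2) ≈ 1.5000)
Function('j')(X) = Mul(Rational(2, 3), X) (Function('j')(X) = Mul(X, Pow(Rational(3, 2), -1)) = Mul(X, Rational(2, 3)) = Mul(Rational(2, 3), X))
Z = Rational(-289, 3) (Z = Mul(Rational(-1, 3), Pow(Add(-32, 15), 2)) = Mul(Rational(-1, 3), Pow(-17, 2)) = Mul(Rational(-1, 3), 289) = Rational(-289, 3) ≈ -96.333)
Add(Function('j')(-5), Z) = Add(Mul(Rational(2, 3), -5), Rational(-289, 3)) = Add(Rational(-10, 3), Rational(-289, 3)) = Rational(-299, 3)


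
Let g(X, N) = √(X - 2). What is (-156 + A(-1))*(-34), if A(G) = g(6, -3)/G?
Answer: 5372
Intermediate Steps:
g(X, N) = √(-2 + X)
A(G) = 2/G (A(G) = √(-2 + 6)/G = √4/G = 2/G)
(-156 + A(-1))*(-34) = (-156 + 2/(-1))*(-34) = (-156 + 2*(-1))*(-34) = (-156 - 2)*(-34) = -158*(-34) = 5372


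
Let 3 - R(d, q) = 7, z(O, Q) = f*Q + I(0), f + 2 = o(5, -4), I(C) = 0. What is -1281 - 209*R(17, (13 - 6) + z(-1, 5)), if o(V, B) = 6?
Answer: -445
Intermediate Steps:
f = 4 (f = -2 + 6 = 4)
z(O, Q) = 4*Q (z(O, Q) = 4*Q + 0 = 4*Q)
R(d, q) = -4 (R(d, q) = 3 - 1*7 = 3 - 7 = -4)
-1281 - 209*R(17, (13 - 6) + z(-1, 5)) = -1281 - 209*(-4) = -1281 + 836 = -445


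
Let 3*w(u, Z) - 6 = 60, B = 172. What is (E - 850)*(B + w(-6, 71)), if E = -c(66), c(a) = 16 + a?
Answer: -180808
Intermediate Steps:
w(u, Z) = 22 (w(u, Z) = 2 + (1/3)*60 = 2 + 20 = 22)
E = -82 (E = -(16 + 66) = -1*82 = -82)
(E - 850)*(B + w(-6, 71)) = (-82 - 850)*(172 + 22) = -932*194 = -180808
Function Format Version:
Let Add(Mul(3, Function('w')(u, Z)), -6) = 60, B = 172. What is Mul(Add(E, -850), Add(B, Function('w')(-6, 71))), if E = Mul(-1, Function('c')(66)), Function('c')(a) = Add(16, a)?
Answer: -180808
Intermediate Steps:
Function('w')(u, Z) = 22 (Function('w')(u, Z) = Add(2, Mul(Rational(1, 3), 60)) = Add(2, 20) = 22)
E = -82 (E = Mul(-1, Add(16, 66)) = Mul(-1, 82) = -82)
Mul(Add(E, -850), Add(B, Function('w')(-6, 71))) = Mul(Add(-82, -850), Add(172, 22)) = Mul(-932, 194) = -180808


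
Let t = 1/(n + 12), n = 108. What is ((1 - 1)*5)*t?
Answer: 0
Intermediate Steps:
t = 1/120 (t = 1/(108 + 12) = 1/120 ≈ 0.0083333)
((1 - 1)*5)*t = ((1 - 1)*5)*(1/120) = (0*5)*(1/120) = 0*(1/120) = 0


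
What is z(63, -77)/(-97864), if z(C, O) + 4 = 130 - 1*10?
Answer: -29/24466 ≈ -0.0011853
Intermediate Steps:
z(C, O) = 116 (z(C, O) = -4 + (130 - 1*10) = -4 + (130 - 10) = -4 + 120 = 116)
z(63, -77)/(-97864) = 116/(-97864) = 116*(-1/97864) = -29/24466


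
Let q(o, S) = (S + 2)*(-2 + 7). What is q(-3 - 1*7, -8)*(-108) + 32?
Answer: 3272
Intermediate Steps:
q(o, S) = 10 + 5*S (q(o, S) = (2 + S)*5 = 10 + 5*S)
q(-3 - 1*7, -8)*(-108) + 32 = (10 + 5*(-8))*(-108) + 32 = (10 - 40)*(-108) + 32 = -30*(-108) + 32 = 3240 + 32 = 3272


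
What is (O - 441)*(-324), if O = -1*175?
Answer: 199584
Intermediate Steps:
O = -175
(O - 441)*(-324) = (-175 - 441)*(-324) = -616*(-324) = 199584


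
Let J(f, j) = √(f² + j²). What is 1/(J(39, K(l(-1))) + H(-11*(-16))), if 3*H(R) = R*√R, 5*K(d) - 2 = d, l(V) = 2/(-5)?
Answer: 75/(3*√950689 + 17600*√11) ≈ 0.0012235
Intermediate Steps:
l(V) = -⅖ (l(V) = 2*(-⅕) = -⅖)
K(d) = ⅖ + d/5
H(R) = R^(3/2)/3 (H(R) = (R*√R)/3 = R^(3/2)/3)
1/(J(39, K(l(-1))) + H(-11*(-16))) = 1/(√(39² + (⅖ + (⅕)*(-⅖))²) + (-11*(-16))^(3/2)/3) = 1/(√(1521 + (⅖ - 2/25)²) + 176^(3/2)/3) = 1/(√(1521 + (8/25)²) + (704*√11)/3) = 1/(√(1521 + 64/625) + 704*√11/3) = 1/(√(950689/625) + 704*√11/3) = 1/(√950689/25 + 704*√11/3)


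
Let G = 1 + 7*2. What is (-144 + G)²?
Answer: 16641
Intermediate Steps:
G = 15 (G = 1 + 14 = 15)
(-144 + G)² = (-144 + 15)² = (-129)² = 16641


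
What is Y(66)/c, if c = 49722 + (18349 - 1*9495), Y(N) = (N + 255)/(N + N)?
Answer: 107/2577344 ≈ 4.1516e-5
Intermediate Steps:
Y(N) = (255 + N)/(2*N) (Y(N) = (255 + N)/((2*N)) = (255 + N)*(1/(2*N)) = (255 + N)/(2*N))
c = 58576 (c = 49722 + (18349 - 9495) = 49722 + 8854 = 58576)
Y(66)/c = ((½)*(255 + 66)/66)/58576 = ((½)*(1/66)*321)*(1/58576) = (107/44)*(1/58576) = 107/2577344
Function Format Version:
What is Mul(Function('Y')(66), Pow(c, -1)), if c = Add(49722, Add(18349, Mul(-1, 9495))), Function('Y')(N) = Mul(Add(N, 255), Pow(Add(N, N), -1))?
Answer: Rational(107, 2577344) ≈ 4.1516e-5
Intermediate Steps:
Function('Y')(N) = Mul(Rational(1, 2), Pow(N, -1), Add(255, N)) (Function('Y')(N) = Mul(Add(255, N), Pow(Mul(2, N), -1)) = Mul(Add(255, N), Mul(Rational(1, 2), Pow(N, -1))) = Mul(Rational(1, 2), Pow(N, -1), Add(255, N)))
c = 58576 (c = Add(49722, Add(18349, -9495)) = Add(49722, 8854) = 58576)
Mul(Function('Y')(66), Pow(c, -1)) = Mul(Mul(Rational(1, 2), Pow(66, -1), Add(255, 66)), Pow(58576, -1)) = Mul(Mul(Rational(1, 2), Rational(1, 66), 321), Rational(1, 58576)) = Mul(Rational(107, 44), Rational(1, 58576)) = Rational(107, 2577344)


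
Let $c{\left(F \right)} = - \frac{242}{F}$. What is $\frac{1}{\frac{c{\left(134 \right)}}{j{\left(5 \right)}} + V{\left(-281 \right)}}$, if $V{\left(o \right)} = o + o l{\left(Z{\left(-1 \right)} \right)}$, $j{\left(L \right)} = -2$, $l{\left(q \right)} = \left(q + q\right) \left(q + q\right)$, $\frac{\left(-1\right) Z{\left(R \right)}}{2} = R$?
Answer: $- \frac{134}{639997} \approx -0.00020938$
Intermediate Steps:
$Z{\left(R \right)} = - 2 R$
$l{\left(q \right)} = 4 q^{2}$ ($l{\left(q \right)} = 2 q 2 q = 4 q^{2}$)
$V{\left(o \right)} = 17 o$ ($V{\left(o \right)} = o + o 4 \left(\left(-2\right) \left(-1\right)\right)^{2} = o + o 4 \cdot 2^{2} = o + o 4 \cdot 4 = o + o 16 = o + 16 o = 17 o$)
$\frac{1}{\frac{c{\left(134 \right)}}{j{\left(5 \right)}} + V{\left(-281 \right)}} = \frac{1}{\frac{\left(-242\right) \frac{1}{134}}{-2} + 17 \left(-281\right)} = \frac{1}{\left(-242\right) \frac{1}{134} \left(- \frac{1}{2}\right) - 4777} = \frac{1}{\left(- \frac{121}{67}\right) \left(- \frac{1}{2}\right) - 4777} = \frac{1}{\frac{121}{134} - 4777} = \frac{1}{- \frac{639997}{134}} = - \frac{134}{639997}$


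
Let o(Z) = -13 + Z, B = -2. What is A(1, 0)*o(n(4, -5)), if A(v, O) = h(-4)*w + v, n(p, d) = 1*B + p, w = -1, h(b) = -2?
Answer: -33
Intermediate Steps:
n(p, d) = -2 + p (n(p, d) = 1*(-2) + p = -2 + p)
A(v, O) = 2 + v (A(v, O) = -2*(-1) + v = 2 + v)
A(1, 0)*o(n(4, -5)) = (2 + 1)*(-13 + (-2 + 4)) = 3*(-13 + 2) = 3*(-11) = -33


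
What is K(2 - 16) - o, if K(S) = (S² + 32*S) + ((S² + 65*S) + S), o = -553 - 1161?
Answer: 734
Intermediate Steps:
o = -1714
K(S) = 2*S² + 98*S (K(S) = (S² + 32*S) + (S² + 66*S) = 2*S² + 98*S)
K(2 - 16) - o = 2*(2 - 16)*(49 + (2 - 16)) - 1*(-1714) = 2*(-14)*(49 - 14) + 1714 = 2*(-14)*35 + 1714 = -980 + 1714 = 734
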